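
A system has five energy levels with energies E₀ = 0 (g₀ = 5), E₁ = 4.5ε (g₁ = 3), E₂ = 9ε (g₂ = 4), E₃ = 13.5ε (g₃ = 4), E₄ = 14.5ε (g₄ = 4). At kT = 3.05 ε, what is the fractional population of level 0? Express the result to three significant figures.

Eᵢ/kT = 0, 1.4754, 2.9508, 4.4262, 4.7541.
Z = Σ gᵢe^(−Eᵢ/kT) = 5·e^(−0) + 3·e^(−1.4754) + 4·e^(−2.9508) + 4·e^(−4.4262) + 4·e^(−4.7541) = 5.0000 + 0.68606 + 0.20919 + 0.047839 + 0.034465 = 5.9776.
P₀ = g₀ e^(−E₀/kT) / Z = 5.0000/5.9776 = 0.836.

0.836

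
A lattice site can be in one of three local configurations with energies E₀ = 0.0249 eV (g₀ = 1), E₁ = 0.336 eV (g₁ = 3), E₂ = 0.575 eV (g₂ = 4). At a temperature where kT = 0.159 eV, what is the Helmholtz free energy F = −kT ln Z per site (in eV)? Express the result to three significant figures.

Eᵢ/kT = 0.15660, 2.1132, 3.6164.
Z = Σ gᵢe^(−Eᵢ/kT) = 1·e^(−0.15660) + 3·e^(−2.1132) + 4·e^(−3.6164) = 0.85505 + 0.36255 + 0.10752 = 1.3251.
F = −kT ln Z = −0.159 × ln(1.3251) = −0.159 × 0.28149 = -0.0448 eV.

-0.0448 eV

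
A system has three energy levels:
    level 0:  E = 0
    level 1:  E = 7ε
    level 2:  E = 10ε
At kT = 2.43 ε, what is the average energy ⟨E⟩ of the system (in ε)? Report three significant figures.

Eᵢ/kT = 0, 2.8807, 4.1152.
Z = Σ e^(−Eᵢ/kT) = e^(−0) + e^(−2.8807) + e^(−4.1152) = 1.0000 + 0.056095 + 0.016323 = 1.0724.
⟨E⟩ = Σ Eᵢ e^(−Eᵢ/kT) / Z = (0·1.0000 + 7·0.056095 + 10·0.016323) / 1.0724 = 0.518 ε.

0.518 ε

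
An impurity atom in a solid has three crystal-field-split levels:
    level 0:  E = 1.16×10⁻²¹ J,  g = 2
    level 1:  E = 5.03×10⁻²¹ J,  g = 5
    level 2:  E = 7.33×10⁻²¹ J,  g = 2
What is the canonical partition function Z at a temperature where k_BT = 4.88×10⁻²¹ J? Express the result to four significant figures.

Z = 3.806

Eᵢ/kT = 0.237705, 1.03074, 1.50205.
Z = Σ gᵢe^(−Eᵢ/kT) = 2·e^(−0.237705) + 5·e^(−1.03074) + 2·e^(−1.50205) = 1.57687 + 1.78371 + 0.445346 = 3.80593.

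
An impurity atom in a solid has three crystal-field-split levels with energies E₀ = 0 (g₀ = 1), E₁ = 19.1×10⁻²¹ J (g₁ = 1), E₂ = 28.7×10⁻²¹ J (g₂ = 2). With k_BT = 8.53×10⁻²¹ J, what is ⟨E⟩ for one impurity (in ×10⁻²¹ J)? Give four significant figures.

3.419 ×10⁻²¹ J

Eᵢ/kT = 0, 2.23916, 3.36460.
Z = Σ gᵢe^(−Eᵢ/kT) = 1·e^(−0) + 1·e^(−2.23916) + 2·e^(−3.36460) = 1.00000 + 0.106548 + 0.0691517 = 1.17570.
⟨E⟩ = Σ Eᵢ gᵢe^(−Eᵢ/kT) / Z = (0·1.00000 + 19.1·0.106548 + 28.7·0.0691517) / 1.17570 = 3.419 ×10⁻²¹ J.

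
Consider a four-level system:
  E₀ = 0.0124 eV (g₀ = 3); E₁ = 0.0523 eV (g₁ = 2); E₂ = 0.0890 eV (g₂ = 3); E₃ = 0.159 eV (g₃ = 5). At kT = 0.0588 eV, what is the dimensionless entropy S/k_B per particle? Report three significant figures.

2.19

Eᵢ/kT = 0.21088, 0.88946, 1.5136, 2.7041.
Z = Σ gᵢe^(−Eᵢ/kT) = 3·e^(−0.21088) + 2·e^(−0.88946) + 3·e^(−1.5136) + 5·e^(−2.7041) = 2.4296 + 0.82176 + 0.66035 + 0.33465 = 4.2464.
⟨E⟩ = Σ EᵢPᵢ = 0.043586 eV.
S/k_B = ln Z + ⟨E⟩/kT = ln(4.2464) + 0.043586/0.0588 = 1.4461 + 0.74126 = 2.19.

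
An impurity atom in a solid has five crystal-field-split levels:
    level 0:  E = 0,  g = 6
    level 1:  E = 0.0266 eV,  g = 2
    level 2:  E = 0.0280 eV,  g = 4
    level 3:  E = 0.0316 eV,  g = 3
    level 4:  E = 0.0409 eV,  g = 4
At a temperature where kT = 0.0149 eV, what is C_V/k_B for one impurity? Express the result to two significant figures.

0.72

Eᵢ/kT = 0, 1.785, 1.879, 2.121, 2.745.
Z = Σ gᵢe^(−Eᵢ/kT) = 6·e^(−0) + 2·e^(−1.785) + 4·e^(−1.879) + 3·e^(−2.121) + 4·e^(−2.745) = 6.000 + 0.3356 + 0.6110 + 0.3597 + 0.2570 = 7.563.
⟨E⟩ = 0.006335 eV, ⟨E²⟩ = 0.0001991 eV².
C_V/k_B = (⟨E²⟩ − ⟨E⟩²)/(kT)² = (0.0001991 − 0.00004013)/0.0002220 = 0.72.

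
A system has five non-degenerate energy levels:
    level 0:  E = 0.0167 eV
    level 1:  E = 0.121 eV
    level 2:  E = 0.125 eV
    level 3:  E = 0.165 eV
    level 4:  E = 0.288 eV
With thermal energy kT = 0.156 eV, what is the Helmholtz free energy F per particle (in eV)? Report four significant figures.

Eᵢ/kT = 0.107051, 0.775641, 0.801282, 1.05769, 1.84615.
Z = Σ e^(−Eᵢ/kT) = e^(−0.107051) + e^(−0.775641) + e^(−0.801282) + e^(−1.05769) + e^(−1.84615) = 0.898480 + 0.460409 + 0.448753 + 0.347257 + 0.157844 = 2.31274.
F = −kT ln Z = −0.156 × ln(2.31274) = −0.156 × 0.838433 = -0.1308 eV.

-0.1308 eV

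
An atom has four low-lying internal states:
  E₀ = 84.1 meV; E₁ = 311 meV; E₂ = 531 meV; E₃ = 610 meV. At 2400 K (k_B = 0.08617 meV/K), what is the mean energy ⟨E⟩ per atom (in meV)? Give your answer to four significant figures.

k_BT = 0.08617 × 2400 K = 206.808 meV.
Eᵢ/kT = 0.406657, 1.50381, 2.56760, 2.94960.
Z = Σ e^(−Eᵢ/kT) = e^(−0.406657) + e^(−1.50381) + e^(−2.56760) + e^(−2.94960) = 0.665873 + 0.222282 + 0.0767195 + 0.0523606 = 1.01724.
⟨E⟩ = Σ Eᵢ e^(−Eᵢ/kT) / Z = (84.1·0.665873 + 311·0.222282 + 531·0.0767195 + 610·0.0523606) / 1.01724 = 194.5 meV.

194.5 meV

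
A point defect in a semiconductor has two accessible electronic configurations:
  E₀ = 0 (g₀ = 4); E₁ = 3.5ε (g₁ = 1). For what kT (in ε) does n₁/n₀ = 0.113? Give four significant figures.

4.408 ε

n₁/n₀ = (g₁/g₀) exp[−(E₁−E₀)/kT] = 0.113.
⇒ (E₁−E₀)/kT = ln((1/4)/0.113) = ln(2.21239) = 0.794073.
kT = 3.5ε / 0.794073 = 4.408 ε.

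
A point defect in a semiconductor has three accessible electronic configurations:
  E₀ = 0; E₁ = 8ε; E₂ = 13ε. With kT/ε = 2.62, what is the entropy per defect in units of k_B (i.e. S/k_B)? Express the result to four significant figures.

Eᵢ/kT = 0, 3.05344, 4.96183.
Z = Σ e^(−Eᵢ/kT) = e^(−0) + e^(−3.05344) + e^(−4.96183) = 1.00000 + 0.0471963 + 0.00700011 = 1.05420.
⟨E⟩ = Σ EᵢPᵢ = 0.444481 ε.
S/k_B = ln Z + ⟨E⟩/kT = ln(1.05420) + 0.444481/2.62 = 0.0527822 + 0.169649 = 0.2224.

0.2224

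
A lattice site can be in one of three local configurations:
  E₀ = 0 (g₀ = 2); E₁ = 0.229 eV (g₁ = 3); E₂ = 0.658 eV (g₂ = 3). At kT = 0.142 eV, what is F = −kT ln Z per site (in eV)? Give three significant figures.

Eᵢ/kT = 0, 1.6127, 4.6338.
Z = Σ gᵢe^(−Eᵢ/kT) = 2·e^(−0) + 3·e^(−1.6127) + 3·e^(−4.6338) = 2.0000 + 0.59805 + 0.029153 = 2.6272.
F = −kT ln Z = −0.142 × ln(2.6272) = −0.142 × 0.96592 = -0.137 eV.

-0.137 eV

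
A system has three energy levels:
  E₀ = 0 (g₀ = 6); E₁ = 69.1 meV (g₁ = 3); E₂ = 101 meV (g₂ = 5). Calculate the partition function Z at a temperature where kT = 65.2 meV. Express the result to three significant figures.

Eᵢ/kT = 0, 1.0598, 1.5491.
Z = Σ gᵢe^(−Eᵢ/kT) = 6·e^(−0) + 3·e^(−1.0598) + 5·e^(−1.5491) = 6.0000 + 1.0396 + 1.0622 = 8.1018.

Z = 8.10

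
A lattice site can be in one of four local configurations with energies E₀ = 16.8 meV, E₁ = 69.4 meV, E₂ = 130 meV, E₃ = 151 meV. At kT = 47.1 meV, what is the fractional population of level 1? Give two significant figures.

0.22

Eᵢ/kT = 0.3567, 1.473, 2.760, 3.206.
Z = Σ e^(−Eᵢ/kT) = e^(−0.3567) + e^(−1.473) + e^(−2.760) + e^(−3.206) = 0.7000 + 0.2292 + 0.06329 + 0.04052 = 1.033.
P₁ = e^(−E₁/kT) / Z = 0.2292/1.033 = 0.22.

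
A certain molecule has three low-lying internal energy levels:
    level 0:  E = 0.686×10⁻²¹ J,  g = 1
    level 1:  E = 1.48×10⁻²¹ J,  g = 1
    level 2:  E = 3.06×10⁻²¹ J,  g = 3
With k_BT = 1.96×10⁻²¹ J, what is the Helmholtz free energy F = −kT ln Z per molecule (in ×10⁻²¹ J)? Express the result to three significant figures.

Eᵢ/kT = 0.35000, 0.75510, 1.5612.
Z = Σ gᵢe^(−Eᵢ/kT) = 1·e^(−0.35000) + 1·e^(−0.75510) + 3·e^(−1.5612) = 0.70469 + 0.46996 + 0.62965 = 1.8043.
F = −kT ln Z = −1.96 × ln(1.8043) = −1.96 × 0.59017 = -1.16 ×10⁻²¹ J.

-1.16 ×10⁻²¹ J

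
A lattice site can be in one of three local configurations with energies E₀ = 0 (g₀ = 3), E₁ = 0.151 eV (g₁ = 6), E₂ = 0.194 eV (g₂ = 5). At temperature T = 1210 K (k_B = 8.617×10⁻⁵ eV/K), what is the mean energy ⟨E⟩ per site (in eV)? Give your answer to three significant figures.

0.0701 eV

k_BT = 8.617×10⁻⁵ × 1210 K = 0.10427 eV.
Eᵢ/kT = 0, 1.4482, 1.8606.
Z = Σ gᵢe^(−Eᵢ/kT) = 3·e^(−0) + 6·e^(−1.4482) + 5·e^(−1.8606) = 3.0000 + 1.4100 + 0.77790 = 5.1879.
⟨E⟩ = Σ Eᵢ gᵢe^(−Eᵢ/kT) / Z = (0·3.0000 + 0.151·1.4100 + 0.194·0.77790) / 5.1879 = 0.0701 eV.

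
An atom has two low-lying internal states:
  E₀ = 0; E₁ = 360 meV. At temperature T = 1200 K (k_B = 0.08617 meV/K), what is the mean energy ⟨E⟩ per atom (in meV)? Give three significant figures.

k_BT = 0.08617 × 1200 K = 103.40 meV.
Eᵢ/kT = 0, 3.4816.
Z = Σ e^(−Eᵢ/kT) = e^(−0) + e^(−3.4816) = 1.0000 + 0.030758 = 1.0308.
⟨E⟩ = Σ Eᵢ e^(−Eᵢ/kT) / Z = (0·1.0000 + 360·0.030758) / 1.0308 = 10.7 meV.

10.7 meV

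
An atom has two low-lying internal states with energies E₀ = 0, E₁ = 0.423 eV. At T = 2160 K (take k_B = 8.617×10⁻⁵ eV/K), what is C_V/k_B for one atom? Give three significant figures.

k_BT = 8.617×10⁻⁵ × 2160 K = 0.18613 eV.
Eᵢ/kT = 0, 2.2726.
Z = Σ e^(−Eᵢ/kT) = e^(−0) + e^(−2.2726) = 1.0000 + 0.10304 = 1.1030.
⟨E⟩ = 0.039516 eV, ⟨E²⟩ = 0.016715 eV².
C_V/k_B = (⟨E²⟩ − ⟨E⟩²)/(kT)² = (0.016715 − 0.0015615)/0.034644 = 0.437.

0.437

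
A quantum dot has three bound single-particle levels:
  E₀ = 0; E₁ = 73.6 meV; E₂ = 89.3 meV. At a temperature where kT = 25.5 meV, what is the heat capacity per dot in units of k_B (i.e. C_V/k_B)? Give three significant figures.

Eᵢ/kT = 0, 2.8863, 3.5020.
Z = Σ e^(−Eᵢ/kT) = e^(−0) + e^(−2.8863) + e^(−3.5020) = 1.0000 + 0.055782 + 0.030137 = 1.0859.
⟨E⟩ = 6.2591 meV, ⟨E²⟩ = 499.58 meV².
C_V/k_B = (⟨E²⟩ − ⟨E⟩²)/(kT)² = (499.58 − 39.176)/650.25 = 0.708.

0.708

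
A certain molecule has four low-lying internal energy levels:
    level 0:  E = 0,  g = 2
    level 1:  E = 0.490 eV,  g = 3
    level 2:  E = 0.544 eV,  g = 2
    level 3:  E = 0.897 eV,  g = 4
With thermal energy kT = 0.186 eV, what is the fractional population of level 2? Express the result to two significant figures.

Eᵢ/kT = 0, 2.634, 2.925, 4.823.
Z = Σ gᵢe^(−Eᵢ/kT) = 2·e^(−0) + 3·e^(−2.634) + 2·e^(−2.925) + 4·e^(−4.823) = 2.000 + 0.2154 + 0.1073 + 0.03217 = 2.355.
P₂ = g₂ e^(−E₂/kT) / Z = 0.1073/2.355 = 0.046.

0.046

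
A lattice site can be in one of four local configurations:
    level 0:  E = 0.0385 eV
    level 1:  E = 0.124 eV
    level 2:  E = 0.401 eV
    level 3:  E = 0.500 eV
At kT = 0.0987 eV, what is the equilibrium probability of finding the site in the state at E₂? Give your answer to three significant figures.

Eᵢ/kT = 0.39007, 1.2563, 4.0628, 5.0659.
Z = Σ e^(−Eᵢ/kT) = e^(−0.39007) + e^(−1.2563) + e^(−4.0628) + e^(−5.0659) = 0.67701 + 0.28471 + 0.017201 + 0.0063082 = 0.98523.
P₂ = e^(−E₂/kT) / Z = 0.017201/0.98523 = 0.0175.

0.0175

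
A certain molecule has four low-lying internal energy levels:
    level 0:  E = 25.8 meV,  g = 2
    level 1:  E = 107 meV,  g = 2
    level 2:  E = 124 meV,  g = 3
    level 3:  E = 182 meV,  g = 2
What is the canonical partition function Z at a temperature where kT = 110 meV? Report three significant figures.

Z = 3.69

Eᵢ/kT = 0.23455, 0.97273, 1.1273, 1.6545.
Z = Σ gᵢe^(−Eᵢ/kT) = 2·e^(−0.23455) + 2·e^(−0.97273) + 3·e^(−1.1273) + 2·e^(−1.6545) = 1.5819 + 0.75610 + 0.97172 + 0.38238 = 3.6921.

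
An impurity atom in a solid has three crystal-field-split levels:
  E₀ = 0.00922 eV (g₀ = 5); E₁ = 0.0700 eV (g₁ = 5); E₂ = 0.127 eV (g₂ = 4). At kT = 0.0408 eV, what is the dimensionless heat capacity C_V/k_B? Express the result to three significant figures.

Eᵢ/kT = 0.22598, 1.7157, 3.1127.
Z = Σ gᵢe^(−Eᵢ/kT) = 5·e^(−0.22598) + 5·e^(−1.7157) + 4·e^(−3.1127) = 3.9887 + 0.89919 + 0.17792 = 5.0658.
⟨E⟩ = 0.024145 eV, ⟨E²⟩ = 0.0015032 eV².
C_V/k_B = (⟨E²⟩ − ⟨E⟩²)/(kT)² = (0.0015032 − 0.00058298)/0.0016646 = 0.553.

0.553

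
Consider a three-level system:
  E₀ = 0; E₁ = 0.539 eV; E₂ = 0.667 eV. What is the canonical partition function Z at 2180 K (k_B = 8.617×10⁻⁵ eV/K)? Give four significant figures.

k_BT = 8.617×10⁻⁵ × 2180 K = 0.187851 eV.
Eᵢ/kT = 0, 2.86930, 3.55069.
Z = Σ e^(−Eᵢ/kT) = e^(−0) + e^(−2.86930) + e^(−3.55069) = 1.00000 + 0.0567386 + 0.0287048 = 1.08544.

Z = 1.085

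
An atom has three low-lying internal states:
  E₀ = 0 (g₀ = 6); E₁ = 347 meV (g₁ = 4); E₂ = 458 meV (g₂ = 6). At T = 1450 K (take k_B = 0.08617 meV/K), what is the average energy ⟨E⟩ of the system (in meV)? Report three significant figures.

24.5 meV

k_BT = 0.08617 × 1450 K = 124.95 meV.
Eᵢ/kT = 0, 2.7771, 3.6655.
Z = Σ gᵢe^(−Eᵢ/kT) = 6·e^(−0) + 4·e^(−2.7771) + 6·e^(−3.6655) = 6.0000 + 0.24887 + 0.15355 = 6.4024.
⟨E⟩ = Σ Eᵢ gᵢe^(−Eᵢ/kT) / Z = (0·6.0000 + 347·0.24887 + 458·0.15355) / 6.4024 = 24.5 meV.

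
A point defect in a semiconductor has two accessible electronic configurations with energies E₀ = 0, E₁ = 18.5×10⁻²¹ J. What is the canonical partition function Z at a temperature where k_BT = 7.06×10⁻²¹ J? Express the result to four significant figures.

Z = 1.073

Eᵢ/kT = 0, 2.62040.
Z = Σ e^(−Eᵢ/kT) = e^(−0) + e^(−2.62040) = 1.00000 + 0.0727737 = 1.07277.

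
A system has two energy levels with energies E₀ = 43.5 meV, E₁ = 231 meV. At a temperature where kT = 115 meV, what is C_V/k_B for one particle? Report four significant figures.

0.3641

Eᵢ/kT = 0.378261, 2.00870.
Z = Σ e^(−Eᵢ/kT) = e^(−0.378261) + e^(−2.00870) = 0.685052 + 0.134163 = 0.819215.
⟨E⟩ = 74.2069 meV, ⟨E²⟩ = 10321.3 meV².
C_V/k_B = (⟨E²⟩ − ⟨E⟩²)/(kT)² = (10321.3 − 5506.66)/13225.0 = 0.3641.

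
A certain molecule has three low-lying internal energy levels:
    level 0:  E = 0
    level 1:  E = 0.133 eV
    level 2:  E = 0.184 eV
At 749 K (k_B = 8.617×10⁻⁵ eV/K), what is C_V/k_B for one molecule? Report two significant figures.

k_BT = 8.617×10⁻⁵ × 749 K = 0.06454 eV.
Eᵢ/kT = 0, 2.061, 2.851.
Z = Σ e^(−Eᵢ/kT) = e^(−0) + e^(−2.061) + e^(−2.851) = 1.000 + 0.1273 + 0.05779 = 1.185.
⟨E⟩ = 0.02326 eV, ⟨E²⟩ = 0.003551 eV².
C_V/k_B = (⟨E²⟩ − ⟨E⟩²)/(kT)² = (0.003551 − 0.0005410)/0.004165 = 0.72.

0.72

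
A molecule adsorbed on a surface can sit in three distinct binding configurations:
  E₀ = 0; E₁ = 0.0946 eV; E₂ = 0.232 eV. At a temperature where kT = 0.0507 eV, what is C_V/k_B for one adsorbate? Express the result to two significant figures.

0.56

Eᵢ/kT = 0, 1.866, 4.576.
Z = Σ e^(−Eᵢ/kT) = e^(−0) + e^(−1.866) + e^(−4.576) = 1.000 + 0.1547 + 0.01030 = 1.165.
⟨E⟩ = 0.01461 eV, ⟨E²⟩ = 0.001664 eV².
C_V/k_B = (⟨E²⟩ − ⟨E⟩²)/(kT)² = (0.001664 − 0.0002135)/0.002570 = 0.56.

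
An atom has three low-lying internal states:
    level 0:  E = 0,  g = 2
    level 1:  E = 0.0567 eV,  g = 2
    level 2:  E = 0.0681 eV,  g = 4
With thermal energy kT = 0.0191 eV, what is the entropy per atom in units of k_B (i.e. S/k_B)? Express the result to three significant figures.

1.12

Eᵢ/kT = 0, 2.9686, 3.5654.
Z = Σ gᵢe^(−Eᵢ/kT) = 2·e^(−0) + 2·e^(−2.9686) + 4·e^(−3.5654) = 2.0000 + 0.10275 + 0.11314 = 2.2159.
⟨E⟩ = Σ EᵢPᵢ = 0.0061062 eV.
S/k_B = ln Z + ⟨E⟩/kT = ln(2.2159) + 0.0061062/0.0191 = 0.79566 + 0.31970 = 1.12.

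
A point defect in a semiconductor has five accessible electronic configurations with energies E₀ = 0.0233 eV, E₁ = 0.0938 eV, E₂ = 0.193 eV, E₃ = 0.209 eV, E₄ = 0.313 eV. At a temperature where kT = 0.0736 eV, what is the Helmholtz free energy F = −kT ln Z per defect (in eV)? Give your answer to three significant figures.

-0.0105 eV

Eᵢ/kT = 0.31658, 1.2745, 2.6223, 2.8397, 4.2527.
Z = Σ e^(−Eᵢ/kT) = e^(−0.31658) + e^(−1.2745) + e^(−2.6223) + e^(−2.8397) + e^(−4.2527) = 0.72864 + 0.27957 + 0.072636 + 0.058443 + 0.014226 = 1.1535.
F = −kT ln Z = −0.0736 × ln(1.1535) = −0.0736 × 0.14280 = -0.0105 eV.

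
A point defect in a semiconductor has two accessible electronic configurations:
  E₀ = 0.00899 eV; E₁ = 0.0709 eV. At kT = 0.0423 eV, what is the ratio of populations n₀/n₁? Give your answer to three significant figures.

4.32

n₀/n₁ = exp[−(E₀−E₁)/kT] = exp(−(-0.06191 eV)/(0.0423 eV)) = exp(1.4636) = 4.32.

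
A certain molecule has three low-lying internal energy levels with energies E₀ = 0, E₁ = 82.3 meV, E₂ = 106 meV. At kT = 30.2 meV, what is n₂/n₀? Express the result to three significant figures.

0.0299

n₂/n₀ = exp[−(E₂−E₀)/kT] = exp(−(106 meV)/(30.2 meV)) = exp(-3.5099) = 0.0299.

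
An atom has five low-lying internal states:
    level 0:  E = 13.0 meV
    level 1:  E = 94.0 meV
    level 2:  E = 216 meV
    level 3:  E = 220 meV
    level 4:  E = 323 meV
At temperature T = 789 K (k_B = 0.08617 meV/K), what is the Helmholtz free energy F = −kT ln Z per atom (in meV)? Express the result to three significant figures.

-10.5 meV

k_BT = 0.08617 × 789 K = 67.988 meV.
Eᵢ/kT = 0.19121, 1.3826, 3.1770, 3.2359, 4.7508.
Z = Σ e^(−Eᵢ/kT) = e^(−0.19121) + e^(−1.3826) + e^(−3.1770) + e^(−3.2359) + e^(−4.7508) = 0.82596 + 0.25093 + 0.041711 + 0.039325 + 0.0086448 = 1.1666.
F = −kT ln Z = −67.988 × ln(1.1666) = −67.988 × 0.15409 = -10.5 meV.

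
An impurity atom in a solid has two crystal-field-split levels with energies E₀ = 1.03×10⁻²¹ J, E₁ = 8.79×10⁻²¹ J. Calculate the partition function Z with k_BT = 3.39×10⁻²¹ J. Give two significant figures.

Z = 0.81

Eᵢ/kT = 0.3038, 2.593.
Z = Σ e^(−Eᵢ/kT) = e^(−0.3038) + e^(−2.593) = 0.7380 + 0.07480 = 0.8128.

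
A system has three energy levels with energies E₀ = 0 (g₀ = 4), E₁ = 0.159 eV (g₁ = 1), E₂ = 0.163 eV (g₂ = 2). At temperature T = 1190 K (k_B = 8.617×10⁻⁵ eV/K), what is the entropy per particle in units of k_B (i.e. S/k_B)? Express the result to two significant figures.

1.7

k_BT = 8.617×10⁻⁵ × 1190 K = 0.1025 eV.
Eᵢ/kT = 0, 1.551, 1.590.
Z = Σ gᵢe^(−Eᵢ/kT) = 4·e^(−0) + 1·e^(−1.551) + 2·e^(−1.590) = 4.000 + 0.2120 + 0.4079 = 4.620.
⟨E⟩ = Σ EᵢPᵢ = 0.02169 eV.
S/k_B = ln Z + ⟨E⟩/kT = ln(4.620) + 0.02169/0.1025 = 1.530 + 0.2116 = 1.7.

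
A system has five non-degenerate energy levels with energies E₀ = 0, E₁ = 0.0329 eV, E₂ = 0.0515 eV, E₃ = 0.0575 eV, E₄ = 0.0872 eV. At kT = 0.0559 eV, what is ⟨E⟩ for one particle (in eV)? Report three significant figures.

Eᵢ/kT = 0, 0.58855, 0.92129, 1.0286, 1.5599.
Z = Σ e^(−Eᵢ/kT) = e^(−0) + e^(−0.58855) + e^(−0.92129) + e^(−1.0286) + e^(−1.5599) = 1.0000 + 0.55513 + 0.39801 + 0.35751 + 0.21016 = 2.5208.
⟨E⟩ = Σ Eᵢ e^(−Eᵢ/kT) / Z = (0·1.0000 + 0.0329·0.55513 + 0.0515·0.39801 + 0.0575·0.35751 + 0.0872·0.21016) / 2.5208 = 0.0308 eV.

0.0308 eV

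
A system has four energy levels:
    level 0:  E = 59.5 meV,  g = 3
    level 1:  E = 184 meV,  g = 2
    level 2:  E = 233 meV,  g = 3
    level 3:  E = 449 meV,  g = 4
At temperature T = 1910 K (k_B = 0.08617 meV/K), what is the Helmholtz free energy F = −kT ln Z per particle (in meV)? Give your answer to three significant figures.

-217 meV

k_BT = 0.08617 × 1910 K = 164.58 meV.
Eᵢ/kT = 0.36153, 1.1180, 1.4157, 2.7282.
Z = Σ gᵢe^(−Eᵢ/kT) = 3·e^(−0.36153) + 2·e^(−1.1180) + 3·e^(−1.4157) + 4·e^(−2.7282) = 2.0898 + 0.65387 + 0.72827 + 0.26135 = 3.7333.
F = −kT ln Z = −164.58 × ln(3.7333) = −164.58 × 1.3173 = -217 meV.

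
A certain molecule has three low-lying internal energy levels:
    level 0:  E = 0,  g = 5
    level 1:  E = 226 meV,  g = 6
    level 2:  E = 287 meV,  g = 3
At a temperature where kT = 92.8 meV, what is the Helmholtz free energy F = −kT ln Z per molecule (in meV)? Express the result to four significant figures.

-160.9 meV

Eᵢ/kT = 0, 2.43534, 3.09267.
Z = Σ gᵢe^(−Eᵢ/kT) = 5·e^(−0) + 6·e^(−2.43534) + 3·e^(−3.09267) = 5.00000 + 0.525408 + 0.136142 = 5.66155.
F = −kT ln Z = −92.8 × ln(5.66155) = −92.8 × 1.73370 = -160.9 meV.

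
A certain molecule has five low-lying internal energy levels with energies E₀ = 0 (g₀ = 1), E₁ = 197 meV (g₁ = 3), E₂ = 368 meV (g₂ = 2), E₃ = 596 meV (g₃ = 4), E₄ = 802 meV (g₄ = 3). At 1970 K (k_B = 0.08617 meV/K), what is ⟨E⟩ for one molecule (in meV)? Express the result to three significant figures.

156 meV

k_BT = 0.08617 × 1970 K = 169.75 meV.
Eᵢ/kT = 0, 1.1605, 2.1679, 3.5110, 4.7246.
Z = Σ gᵢe^(−Eᵢ/kT) = 1·e^(−0) + 3·e^(−1.1605) + 2·e^(−2.1679) + 4·e^(−3.5110) + 3·e^(−4.7246) = 1.0000 + 0.93999 + 0.22884 + 0.11947 + 0.026623 = 2.3149.
⟨E⟩ = Σ Eᵢ gᵢe^(−Eᵢ/kT) / Z = (0·1.0000 + 197·0.93999 + 368·0.22884 + 596·0.11947 + 802·0.026623) / 2.3149 = 156 meV.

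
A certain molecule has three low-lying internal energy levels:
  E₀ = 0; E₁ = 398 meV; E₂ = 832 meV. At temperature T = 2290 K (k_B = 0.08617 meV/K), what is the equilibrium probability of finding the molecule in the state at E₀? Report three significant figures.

0.871

k_BT = 0.08617 × 2290 K = 197.33 meV.
Eᵢ/kT = 0, 2.0169, 4.2163.
Z = Σ e^(−Eᵢ/kT) = e^(−0) + e^(−2.0169) + e^(−4.2163) = 1.0000 + 0.13307 + 0.014753 = 1.1478.
P₀ = e^(−E₀/kT) / Z = 1.0000/1.1478 = 0.871.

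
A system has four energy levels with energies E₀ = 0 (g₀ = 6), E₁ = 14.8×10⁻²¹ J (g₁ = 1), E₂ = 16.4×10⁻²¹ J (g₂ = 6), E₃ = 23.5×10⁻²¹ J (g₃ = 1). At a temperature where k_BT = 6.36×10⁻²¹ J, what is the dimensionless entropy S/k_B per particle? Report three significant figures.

Eᵢ/kT = 0, 2.3270, 2.5786, 3.6950.
Z = Σ gᵢe^(−Eᵢ/kT) = 6·e^(−0) + 1·e^(−2.3270) + 6·e^(−2.5786) + 1·e^(−3.6950) = 6.0000 + 0.097588 + 0.45528 + 0.024847 = 6.5777.
⟨E⟩ = Σ EᵢPᵢ = 1.4435 ×10⁻²¹ J.
S/k_B = ln Z + ⟨E⟩/kT = ln(6.5777) + 1.4435/6.36 = 1.8837 + 0.22697 = 2.11.

2.11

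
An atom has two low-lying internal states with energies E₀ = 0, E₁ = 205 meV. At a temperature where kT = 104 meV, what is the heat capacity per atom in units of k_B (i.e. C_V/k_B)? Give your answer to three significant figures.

0.417

Eᵢ/kT = 0, 1.9712.
Z = Σ e^(−Eᵢ/kT) = e^(−0) + e^(−1.9712) = 1.0000 + 0.13929 = 1.1393.
⟨E⟩ = 25.063 meV, ⟨E²⟩ = 5137.9 meV².
C_V/k_B = (⟨E²⟩ − ⟨E⟩²)/(kT)² = (5137.9 − 628.15)/10816 = 0.417.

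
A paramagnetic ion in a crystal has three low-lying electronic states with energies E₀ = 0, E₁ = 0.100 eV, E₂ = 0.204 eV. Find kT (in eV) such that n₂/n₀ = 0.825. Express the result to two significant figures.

n₂/n₀ = exp[−(E₂−E₀)/kT] = 0.825.
⇒ (E₂−E₀)/kT = ln(1/0.825) = ln(1.212) = 0.1923.
kT = 0.204 eV / 0.1923 = 1.1 eV.

1.1 eV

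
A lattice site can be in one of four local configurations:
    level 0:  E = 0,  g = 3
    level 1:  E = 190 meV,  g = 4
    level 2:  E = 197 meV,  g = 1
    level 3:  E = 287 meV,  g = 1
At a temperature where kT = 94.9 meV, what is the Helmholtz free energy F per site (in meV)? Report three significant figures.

-125 meV

Eᵢ/kT = 0, 2.0021, 2.0759, 3.0242.
Z = Σ gᵢe^(−Eᵢ/kT) = 3·e^(−0) + 4·e^(−2.0021) + 1·e^(−2.0759) + 1·e^(−3.0242) = 3.0000 + 0.54021 + 0.12544 + 0.048597 = 3.7142.
F = −kT ln Z = −94.9 × ln(3.7142) = −94.9 × 1.3122 = -125 meV.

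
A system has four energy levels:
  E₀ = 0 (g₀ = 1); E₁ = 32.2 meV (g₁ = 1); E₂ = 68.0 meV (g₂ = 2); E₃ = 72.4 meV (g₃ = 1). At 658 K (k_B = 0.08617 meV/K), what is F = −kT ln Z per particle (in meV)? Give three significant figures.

-50.8 meV

k_BT = 0.08617 × 658 K = 56.700 meV.
Eᵢ/kT = 0, 0.56790, 1.1993, 1.2769.
Z = Σ gᵢe^(−Eᵢ/kT) = 1·e^(−0) + 1·e^(−0.56790) + 2·e^(−1.1993) + 1·e^(−1.2769) = 1.0000 + 0.56671 + 0.60281 + 0.27890 = 2.4484.
F = −kT ln Z = −56.700 × ln(2.4484) = −56.700 × 0.89543 = -50.8 meV.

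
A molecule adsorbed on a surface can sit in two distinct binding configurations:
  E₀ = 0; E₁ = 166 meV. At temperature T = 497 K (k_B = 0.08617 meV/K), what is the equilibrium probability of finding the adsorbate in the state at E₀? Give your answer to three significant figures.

k_BT = 0.08617 × 497 K = 42.826 meV.
Eᵢ/kT = 0, 3.8762.
Z = Σ e^(−Eᵢ/kT) = e^(−0) + e^(−3.8762) = 1.0000 + 0.020729 = 1.0207.
P₀ = e^(−E₀/kT) / Z = 1.0000/1.0207 = 0.980.

0.980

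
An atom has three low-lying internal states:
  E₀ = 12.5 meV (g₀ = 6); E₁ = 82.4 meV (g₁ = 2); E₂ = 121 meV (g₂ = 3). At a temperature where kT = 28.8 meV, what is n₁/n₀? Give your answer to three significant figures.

n₁/n₀ = (g₁/g₀) exp[−(E₁−E₀)/kT] = (2/6) × exp(−(69.9 meV)/(28.8 meV)) = (2/6) × exp(-2.4271) = 0.0294.

0.0294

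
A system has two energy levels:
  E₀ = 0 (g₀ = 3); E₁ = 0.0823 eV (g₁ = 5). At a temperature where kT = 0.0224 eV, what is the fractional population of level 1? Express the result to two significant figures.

Eᵢ/kT = 0, 3.674.
Z = Σ gᵢe^(−Eᵢ/kT) = 3·e^(−0) + 5·e^(−3.674) = 3.000 + 0.1269 = 3.127.
P₁ = g₁ e^(−E₁/kT) / Z = 0.1269/3.127 = 0.041.

0.041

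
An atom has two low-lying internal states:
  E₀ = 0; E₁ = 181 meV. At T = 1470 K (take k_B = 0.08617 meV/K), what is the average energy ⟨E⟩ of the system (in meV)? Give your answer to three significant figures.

35.0 meV

k_BT = 0.08617 × 1470 K = 126.67 meV.
Eᵢ/kT = 0, 1.4289.
Z = Σ e^(−Eᵢ/kT) = e^(−0) + e^(−1.4289) = 1.0000 + 0.23957 = 1.2396.
⟨E⟩ = Σ Eᵢ e^(−Eᵢ/kT) / Z = (0·1.0000 + 181·0.23957) / 1.2396 = 35.0 meV.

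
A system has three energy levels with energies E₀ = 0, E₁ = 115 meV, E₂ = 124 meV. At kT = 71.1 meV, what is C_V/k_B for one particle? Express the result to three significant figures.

Eᵢ/kT = 0, 1.6174, 1.7440.
Z = Σ e^(−Eᵢ/kT) = e^(−0) + e^(−1.6174) + e^(−1.7440) = 1.0000 + 0.19841 + 0.17482 = 1.3732.
⟨E⟩ = 32.402 meV, ⟨E²⟩ = 3868.3 meV².
C_V/k_B = (⟨E²⟩ − ⟨E⟩²)/(kT)² = (3868.3 − 1049.9)/5055.2 = 0.558.

0.558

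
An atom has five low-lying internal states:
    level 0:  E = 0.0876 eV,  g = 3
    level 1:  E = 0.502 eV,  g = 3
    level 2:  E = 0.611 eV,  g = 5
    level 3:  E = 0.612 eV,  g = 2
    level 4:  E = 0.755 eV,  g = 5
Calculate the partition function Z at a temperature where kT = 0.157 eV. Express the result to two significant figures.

Z = 2.0

Eᵢ/kT = 0.5580, 3.197, 3.892, 3.898, 4.809.
Z = Σ gᵢe^(−Eᵢ/kT) = 3·e^(−0.5580) + 3·e^(−3.197) + 5·e^(−3.892) + 2·e^(−3.898) + 5·e^(−4.809) = 1.717 + 0.1227 + 0.1020 + 0.04056 + 0.04078 = 2.023.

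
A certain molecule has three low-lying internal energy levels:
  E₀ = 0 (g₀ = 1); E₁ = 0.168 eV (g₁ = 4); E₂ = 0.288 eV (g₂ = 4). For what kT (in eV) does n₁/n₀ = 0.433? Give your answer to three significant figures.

n₁/n₀ = (g₁/g₀) exp[−(E₁−E₀)/kT] = 0.433.
⇒ (E₁−E₀)/kT = ln((4/1)/0.433) = ln(9.2379) = 2.2233.
kT = 0.168 eV / 2.2233 = 0.0756 eV.

0.0756 eV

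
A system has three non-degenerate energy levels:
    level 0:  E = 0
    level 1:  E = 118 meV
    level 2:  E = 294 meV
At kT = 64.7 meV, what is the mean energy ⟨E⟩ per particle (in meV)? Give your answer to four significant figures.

18.92 meV

Eᵢ/kT = 0, 1.82380, 4.54405.
Z = Σ e^(−Eᵢ/kT) = e^(−0) + e^(−1.82380) + e^(−4.54405) = 1.00000 + 0.161411 + 0.0106303 = 1.17204.
⟨E⟩ = Σ Eᵢ e^(−Eᵢ/kT) / Z = (0·1.00000 + 118·0.161411 + 294·0.0106303) / 1.17204 = 18.92 meV.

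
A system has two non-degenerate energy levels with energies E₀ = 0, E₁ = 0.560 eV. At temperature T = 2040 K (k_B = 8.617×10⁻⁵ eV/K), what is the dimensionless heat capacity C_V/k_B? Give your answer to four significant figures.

k_BT = 8.617×10⁻⁵ × 2040 K = 0.175787 eV.
Eᵢ/kT = 0, 3.18567.
Z = Σ e^(−Eᵢ/kT) = e^(−0) + e^(−3.18567) = 1.00000 + 0.0413505 = 1.04135.
⟨E⟩ = 0.0222368 eV, ⟨E²⟩ = 0.0124526 eV².
C_V/k_B = (⟨E²⟩ − ⟨E⟩²)/(kT)² = (0.0124526 − 0.000494475)/0.0309011 = 0.3870.

0.3870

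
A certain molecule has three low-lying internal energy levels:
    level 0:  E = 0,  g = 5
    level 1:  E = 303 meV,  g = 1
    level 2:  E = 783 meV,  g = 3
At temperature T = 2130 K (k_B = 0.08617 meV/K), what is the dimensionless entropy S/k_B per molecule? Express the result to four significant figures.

k_BT = 0.08617 × 2130 K = 183.542 meV.
Eᵢ/kT = 0, 1.65085, 4.26605.
Z = Σ gᵢe^(−Eᵢ/kT) = 5·e^(−0) + 1·e^(−1.65085) + 3·e^(−4.26605) = 5.00000 + 0.191887 + 0.0421114 = 5.23400.
⟨E⟩ = Σ EᵢPᵢ = 17.4083 meV.
S/k_B = ln Z + ⟨E⟩/kT = ln(5.23400) + 17.4083/183.542 = 1.65518 + 0.0948464 = 1.750.

1.750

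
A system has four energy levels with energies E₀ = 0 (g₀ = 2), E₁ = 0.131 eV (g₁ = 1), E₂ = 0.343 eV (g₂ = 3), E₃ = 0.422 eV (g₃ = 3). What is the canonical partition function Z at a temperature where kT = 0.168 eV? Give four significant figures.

Z = 3.091

Eᵢ/kT = 0, 0.779762, 2.04167, 2.51190.
Z = Σ gᵢe^(−Eᵢ/kT) = 2·e^(−0) + 1·e^(−0.779762) + 3·e^(−2.04167) + 3·e^(−2.51190) = 2.00000 + 0.458515 + 0.389435 + 0.243342 = 3.09129.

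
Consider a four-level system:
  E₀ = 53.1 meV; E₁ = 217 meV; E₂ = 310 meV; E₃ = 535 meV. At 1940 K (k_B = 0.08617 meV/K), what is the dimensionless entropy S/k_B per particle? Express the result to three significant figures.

1.02

k_BT = 0.08617 × 1940 K = 167.17 meV.
Eᵢ/kT = 0.31764, 1.2981, 1.8544, 3.2003.
Z = Σ e^(−Eᵢ/kT) = e^(−0.31764) + e^(−1.2981) + e^(−1.8544) + e^(−3.2003) = 0.72786 + 0.27305 + 0.15655 + 0.040750 = 1.1982.
⟨E⟩ = Σ EᵢPᵢ = 140.40 meV.
S/k_B = ln Z + ⟨E⟩/kT = ln(1.1982) + 140.40/167.17 = 0.18082 + 0.83986 = 1.02.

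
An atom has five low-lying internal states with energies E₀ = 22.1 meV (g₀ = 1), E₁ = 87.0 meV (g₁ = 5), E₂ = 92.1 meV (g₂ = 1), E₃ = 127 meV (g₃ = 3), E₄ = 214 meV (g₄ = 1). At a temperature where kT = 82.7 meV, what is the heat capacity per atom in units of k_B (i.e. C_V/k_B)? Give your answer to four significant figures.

Eᵢ/kT = 0.267231, 1.05200, 1.11366, 1.53567, 2.58767.
Z = Σ gᵢe^(−Eᵢ/kT) = 1·e^(−0.267231) + 5·e^(−1.05200) + 1·e^(−1.11366) + 3·e^(−1.53567) + 1·e^(−2.58767) = 0.765496 + 1.74619 + 0.328355 + 0.645934 + 0.0751950 = 3.56117.
⟨E⟩ = 83.4565 meV, ⟨E²⟩ = 8491.01 meV².
C_V/k_B = (⟨E²⟩ − ⟨E⟩²)/(kT)² = (8491.01 − 6964.99)/6839.29 = 0.2231.

0.2231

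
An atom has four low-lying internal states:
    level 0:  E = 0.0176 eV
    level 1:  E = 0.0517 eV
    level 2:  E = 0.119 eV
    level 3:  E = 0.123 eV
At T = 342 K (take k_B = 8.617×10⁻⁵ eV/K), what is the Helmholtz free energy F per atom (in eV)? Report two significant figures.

k_BT = 8.617×10⁻⁵ × 342 K = 0.02947 eV.
Eᵢ/kT = 0.5972, 1.754, 4.038, 4.174.
Z = Σ e^(−Eᵢ/kT) = e^(−0.5972) + e^(−1.754) + e^(−4.038) + e^(−4.174) = 0.5504 + 0.1731 + 0.01763 + 0.01539 = 0.7565.
F = −kT ln Z = −0.02947 × ln(0.7565) = −0.02947 × -0.2791 = 0.0082 eV.

0.0082 eV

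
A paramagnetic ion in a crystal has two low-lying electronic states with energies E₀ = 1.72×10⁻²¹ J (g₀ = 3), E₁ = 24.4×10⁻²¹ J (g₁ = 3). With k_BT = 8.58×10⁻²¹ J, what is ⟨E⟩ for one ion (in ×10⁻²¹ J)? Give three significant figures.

Eᵢ/kT = 0.20047, 2.8438.
Z = Σ gᵢe^(−Eᵢ/kT) = 3·e^(−0.20047) + 3·e^(−2.8438) = 2.4550 + 0.17461 = 2.6296.
⟨E⟩ = Σ Eᵢ gᵢe^(−Eᵢ/kT) / Z = (1.72·2.4550 + 24.4·0.17461) / 2.6296 = 3.23 ×10⁻²¹ J.

3.23 ×10⁻²¹ J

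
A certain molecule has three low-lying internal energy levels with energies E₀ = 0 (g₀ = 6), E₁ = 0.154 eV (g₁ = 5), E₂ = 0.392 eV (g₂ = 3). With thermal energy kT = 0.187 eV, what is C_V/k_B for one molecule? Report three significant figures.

Eᵢ/kT = 0, 0.82353, 2.0963.
Z = Σ gᵢe^(−Eᵢ/kT) = 6·e^(−0) + 5·e^(−0.82353) + 3·e^(−2.0963) = 6.0000 + 2.1944 + 0.36873 = 8.5631.
⟨E⟩ = 0.056344 eV, ⟨E²⟩ = 0.012694 eV².
C_V/k_B = (⟨E²⟩ − ⟨E⟩²)/(kT)² = (0.012694 − 0.0031746)/0.034969 = 0.272.

0.272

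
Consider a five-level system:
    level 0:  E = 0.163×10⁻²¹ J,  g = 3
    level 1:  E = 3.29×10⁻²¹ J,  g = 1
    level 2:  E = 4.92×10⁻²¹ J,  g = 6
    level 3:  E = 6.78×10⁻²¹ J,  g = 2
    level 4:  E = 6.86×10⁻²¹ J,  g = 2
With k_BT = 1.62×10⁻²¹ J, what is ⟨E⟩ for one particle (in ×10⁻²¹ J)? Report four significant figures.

Eᵢ/kT = 0.100617, 2.03086, 3.03704, 4.18519, 4.23457.
Z = Σ gᵢe^(−Eᵢ/kT) = 3·e^(−0.100617) + 1·e^(−2.03086) + 6·e^(−3.03704) + 2·e^(−4.18519) + 2·e^(−4.23457) = 2.71284 + 0.131223 + 0.287860 + 0.0304386 + 0.0289721 = 3.19133.
⟨E⟩ = Σ Eᵢ gᵢe^(−Eᵢ/kT) / Z = (0.163·2.71284 + 3.29·0.131223 + 4.92·0.287860 + 6.78·0.0304386 + 6.86·0.0289721) / 3.19133 = 0.8446 ×10⁻²¹ J.

0.8446 ×10⁻²¹ J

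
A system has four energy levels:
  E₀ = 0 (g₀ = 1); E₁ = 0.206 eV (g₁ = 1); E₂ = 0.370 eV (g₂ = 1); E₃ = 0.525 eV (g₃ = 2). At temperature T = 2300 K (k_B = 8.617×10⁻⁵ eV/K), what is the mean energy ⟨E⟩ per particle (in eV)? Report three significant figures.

k_BT = 8.617×10⁻⁵ × 2300 K = 0.19819 eV.
Eᵢ/kT = 0, 1.0394, 1.8669, 2.6490.
Z = Σ gᵢe^(−Eᵢ/kT) = 1·e^(−0) + 1·e^(−1.0394) + 1·e^(−1.8669) + 2·e^(−2.6490) = 1.0000 + 0.35367 + 0.15460 + 0.14144 = 1.6497.
⟨E⟩ = Σ Eᵢ gᵢe^(−Eᵢ/kT) / Z = (0·1.0000 + 0.206·0.35367 + 0.370·0.15460 + 0.525·0.14144) / 1.6497 = 0.124 eV.

0.124 eV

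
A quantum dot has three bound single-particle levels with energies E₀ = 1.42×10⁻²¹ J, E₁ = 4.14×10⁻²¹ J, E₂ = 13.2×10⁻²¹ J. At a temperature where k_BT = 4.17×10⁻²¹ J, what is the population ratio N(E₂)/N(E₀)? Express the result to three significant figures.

n₂/n₀ = exp[−(E₂−E₀)/kT] = exp(−(11.78 ×10⁻²¹ J)/(4.17 ×10⁻²¹ J)) = exp(-2.8249) = 0.0593.

0.0593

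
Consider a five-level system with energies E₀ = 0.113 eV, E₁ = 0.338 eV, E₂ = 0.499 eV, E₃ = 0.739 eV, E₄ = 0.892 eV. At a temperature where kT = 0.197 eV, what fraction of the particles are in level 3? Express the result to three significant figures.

0.0274

Eᵢ/kT = 0.57360, 1.7157, 2.5330, 3.7513, 4.5279.
Z = Σ e^(−Eᵢ/kT) = e^(−0.57360) + e^(−1.7157) + e^(−2.5330) + e^(−3.7513) + e^(−4.5279) = 0.56349 + 0.17984 + 0.079420 + 0.023487 + 0.010803 = 0.85704.
P₃ = e^(−E₃/kT) / Z = 0.023487/0.85704 = 0.0274.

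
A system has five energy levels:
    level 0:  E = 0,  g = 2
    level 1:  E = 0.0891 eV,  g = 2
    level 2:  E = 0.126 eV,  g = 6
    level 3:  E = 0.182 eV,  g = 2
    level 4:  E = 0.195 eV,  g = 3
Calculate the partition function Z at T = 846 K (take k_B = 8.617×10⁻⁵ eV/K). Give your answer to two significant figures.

Z = 4.0

k_BT = 8.617×10⁻⁵ × 846 K = 0.07290 eV.
Eᵢ/kT = 0, 1.222, 1.728, 2.497, 2.675.
Z = Σ gᵢe^(−Eᵢ/kT) = 2·e^(−0) + 2·e^(−1.222) + 6·e^(−1.728) + 2·e^(−2.497) + 3·e^(−2.675) = 2.000 + 0.5893 + 1.066 + 0.1647 + 0.2067 = 4.027.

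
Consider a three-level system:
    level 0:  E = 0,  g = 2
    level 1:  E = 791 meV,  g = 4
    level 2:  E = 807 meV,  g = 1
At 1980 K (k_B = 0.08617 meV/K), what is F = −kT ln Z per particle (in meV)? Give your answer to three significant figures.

k_BT = 0.08617 × 1980 K = 170.62 meV.
Eᵢ/kT = 0, 4.6360, 4.7298.
Z = Σ gᵢe^(−Eᵢ/kT) = 2·e^(−0) + 4·e^(−4.6360) + 1·e^(−4.7298) = 2.0000 + 0.038786 + 0.0088282 = 2.0476.
F = −kT ln Z = −170.62 × ln(2.0476) = −170.62 × 0.71667 = -122 meV.

-122 meV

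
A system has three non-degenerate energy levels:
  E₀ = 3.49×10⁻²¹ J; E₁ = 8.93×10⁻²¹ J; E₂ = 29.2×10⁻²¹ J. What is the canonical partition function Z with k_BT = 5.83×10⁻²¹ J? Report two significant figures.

Z = 0.77

Eᵢ/kT = 0.5986, 1.532, 5.009.
Z = Σ e^(−Eᵢ/kT) = e^(−0.5986) + e^(−1.532) + e^(−5.009) = 0.5496 + 0.2161 + 0.006678 = 0.7724.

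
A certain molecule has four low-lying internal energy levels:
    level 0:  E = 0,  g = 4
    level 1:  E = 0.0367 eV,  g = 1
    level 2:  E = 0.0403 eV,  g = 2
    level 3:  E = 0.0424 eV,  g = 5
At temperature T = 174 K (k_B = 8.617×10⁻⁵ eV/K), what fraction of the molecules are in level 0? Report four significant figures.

0.8853

k_BT = 8.617×10⁻⁵ × 174 K = 0.0149936 eV.
Eᵢ/kT = 0, 2.44771, 2.68781, 2.82787.
Z = Σ gᵢe^(−Eᵢ/kT) = 4·e^(−0) + 1·e^(−2.44771) + 2·e^(−2.68781) + 5·e^(−2.82787) = 4.00000 + 0.0864914 + 0.136060 + 0.295693 = 4.51824.
P₀ = g₀ e^(−E₀/kT) / Z = 4.00000/4.51824 = 0.8853.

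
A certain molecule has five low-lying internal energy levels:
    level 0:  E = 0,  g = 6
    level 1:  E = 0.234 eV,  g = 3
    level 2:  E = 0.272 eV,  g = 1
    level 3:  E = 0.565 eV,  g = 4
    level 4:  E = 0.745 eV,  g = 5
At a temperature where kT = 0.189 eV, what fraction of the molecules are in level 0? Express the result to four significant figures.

0.8102

Eᵢ/kT = 0, 1.23810, 1.43915, 2.98942, 3.94180.
Z = Σ gᵢe^(−Eᵢ/kT) = 6·e^(−0) + 3·e^(−1.23810) + 1·e^(−1.43915) + 4·e^(−2.98942) + 5·e^(−3.94180) = 6.00000 + 0.869804 + 0.237129 + 0.201266 + 0.0970662 = 7.40527.
P₀ = g₀ e^(−E₀/kT) / Z = 6.00000/7.40527 = 0.8102.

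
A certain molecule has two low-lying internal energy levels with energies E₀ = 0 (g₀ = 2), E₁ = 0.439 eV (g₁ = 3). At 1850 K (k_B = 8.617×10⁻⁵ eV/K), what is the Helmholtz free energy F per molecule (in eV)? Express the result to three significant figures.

-0.125 eV

k_BT = 8.617×10⁻⁵ × 1850 K = 0.15941 eV.
Eᵢ/kT = 0, 2.7539.
Z = Σ gᵢe^(−Eᵢ/kT) = 2·e^(−0) + 3·e^(−2.7539) = 2.0000 + 0.19104 = 2.1910.
F = −kT ln Z = −0.15941 × ln(2.1910) = −0.15941 × 0.78436 = -0.125 eV.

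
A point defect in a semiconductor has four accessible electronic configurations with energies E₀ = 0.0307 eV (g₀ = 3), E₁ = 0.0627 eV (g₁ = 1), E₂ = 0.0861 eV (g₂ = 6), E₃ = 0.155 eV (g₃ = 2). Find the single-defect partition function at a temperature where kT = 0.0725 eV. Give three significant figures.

Eᵢ/kT = 0.42345, 0.86483, 1.1876, 2.1379.
Z = Σ gᵢe^(−Eᵢ/kT) = 3·e^(−0.42345) + 1·e^(−0.86483) + 6·e^(−1.1876) + 2·e^(−2.1379) = 1.9644 + 0.42112 + 1.8297 + 0.23580 = 4.4510.

Z = 4.45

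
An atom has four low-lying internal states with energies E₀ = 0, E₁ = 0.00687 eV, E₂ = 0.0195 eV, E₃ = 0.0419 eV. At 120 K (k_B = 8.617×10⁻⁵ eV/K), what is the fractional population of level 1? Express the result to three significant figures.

k_BT = 8.617×10⁻⁵ × 120 K = 0.010340 eV.
Eᵢ/kT = 0, 0.66441, 1.8859, 4.0522.
Z = Σ e^(−Eᵢ/kT) = e^(−0) + e^(−0.66441) + e^(−1.8859) + e^(−4.0522) = 1.0000 + 0.51458 + 0.15169 + 0.017384 = 1.6837.
P₁ = e^(−E₁/kT) / Z = 0.51458/1.6837 = 0.306.

0.306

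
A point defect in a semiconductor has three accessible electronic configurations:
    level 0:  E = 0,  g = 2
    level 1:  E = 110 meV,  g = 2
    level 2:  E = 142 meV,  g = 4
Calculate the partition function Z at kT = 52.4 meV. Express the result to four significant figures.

Z = 2.511

Eᵢ/kT = 0, 2.09924, 2.70992.
Z = Σ gᵢe^(−Eᵢ/kT) = 2·e^(−0) + 2·e^(−2.09924) + 4·e^(−2.70992) = 2.00000 + 0.245099 + 0.266169 = 2.51127.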